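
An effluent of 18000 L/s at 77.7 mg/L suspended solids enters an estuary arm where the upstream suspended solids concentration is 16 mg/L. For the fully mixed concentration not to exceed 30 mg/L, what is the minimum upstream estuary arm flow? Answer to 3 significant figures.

61300 L/s

Set C_mix = 30: (Q·16.00 + 18000·77.70) / (Q + 18000) = 30
→ Q = 18000·(77.70 − 30)/(30 − 16.00) = 61330 L/s.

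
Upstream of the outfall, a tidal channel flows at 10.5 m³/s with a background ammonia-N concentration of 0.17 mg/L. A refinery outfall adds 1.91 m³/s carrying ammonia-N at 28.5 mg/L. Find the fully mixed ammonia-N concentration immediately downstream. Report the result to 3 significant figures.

After mixing, C = (10.50·0.1700 + 1.910·28.50) / 12.41 = 56.22/12.41 = 4.530 mg/L.

4.53 mg/L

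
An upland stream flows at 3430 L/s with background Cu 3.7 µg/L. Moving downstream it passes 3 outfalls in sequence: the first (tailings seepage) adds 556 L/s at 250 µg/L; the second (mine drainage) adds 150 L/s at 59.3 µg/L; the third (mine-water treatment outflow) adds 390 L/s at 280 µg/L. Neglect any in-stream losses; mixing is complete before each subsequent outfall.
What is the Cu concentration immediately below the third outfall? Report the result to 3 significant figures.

Outfall 1: combined Q = 3986 L/s; C = (3430·3.700 + 556.0·250.0)/3986 = 38.06 µg/L.
Outfall 2: combined Q = 4136 L/s; C = (3986·38.06 + 150.0·59.30)/4136 = 38.83 µg/L.
Outfall 3: combined Q = 4526 L/s; C = (4136·38.83 + 390.0·280.0)/4526 = 59.61 µg/L.

59.6 µg/L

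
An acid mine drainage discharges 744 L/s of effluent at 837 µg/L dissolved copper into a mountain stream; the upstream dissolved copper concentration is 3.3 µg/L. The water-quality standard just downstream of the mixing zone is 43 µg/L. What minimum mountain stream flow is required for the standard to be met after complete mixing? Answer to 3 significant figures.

Set C_mix = 43: (Q·3.300 + 744.0·837.0) / (Q + 744.0) = 43
→ Q = 744.0·(837.0 − 43)/(43 − 3.300) = 14880 L/s.

14900 L/s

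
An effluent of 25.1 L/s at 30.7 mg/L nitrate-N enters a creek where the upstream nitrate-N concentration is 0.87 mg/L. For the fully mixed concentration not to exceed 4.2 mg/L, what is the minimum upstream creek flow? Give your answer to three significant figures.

200 L/s

Set C_mix = 4.2: (Q·0.8700 + 25.10·30.70) / (Q + 25.10) = 4.2
→ Q = 25.10·(30.70 − 4.2)/(4.2 − 0.8700) = 199.7 L/s.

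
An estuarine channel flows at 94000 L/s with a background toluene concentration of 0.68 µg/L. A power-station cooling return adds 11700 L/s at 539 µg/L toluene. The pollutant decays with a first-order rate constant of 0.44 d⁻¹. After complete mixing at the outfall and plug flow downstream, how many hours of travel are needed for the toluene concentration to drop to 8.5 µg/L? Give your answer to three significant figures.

107 h

Conservation of mass: C = (94000·0.6800 + 11700·539.0) / 105700 = 6370000/105700 = 60.27 µg/L.
60.27·exp(−k·t) = 8.5 → t = ln(60.27/8.5)/k = 384600 s = 106.8 h.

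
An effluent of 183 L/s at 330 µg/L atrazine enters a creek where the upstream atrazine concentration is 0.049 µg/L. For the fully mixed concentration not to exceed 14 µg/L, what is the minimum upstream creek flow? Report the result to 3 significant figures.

4150 L/s

Set C_mix = 14: (Q·0.04900 + 183.0·330.0) / (Q + 183.0) = 14
→ Q = 183.0·(330.0 − 14)/(14 − 0.04900) = 4145 L/s.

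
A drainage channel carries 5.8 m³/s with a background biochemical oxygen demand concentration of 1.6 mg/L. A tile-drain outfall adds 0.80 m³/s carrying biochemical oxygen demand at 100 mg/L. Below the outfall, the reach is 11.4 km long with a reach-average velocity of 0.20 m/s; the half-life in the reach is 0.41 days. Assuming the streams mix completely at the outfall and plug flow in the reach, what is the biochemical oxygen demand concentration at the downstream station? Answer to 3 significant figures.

Conservation of mass: C = (5.800·1.600 + 0.8000·100.0) / 6.600 = 89.28/6.600 = 13.53 mg/L.
Travel time t = 11.4·1000 / 0.20 = 57000 s = 15.83 h.
Half-life 0.41 d → k = ln 2 / 0.41 = 1.691 d⁻¹.
First-order decay: C = 13.53·exp(−k·t) = 13.53·0.3278 = 4.434 mg/L.

4.43 mg/L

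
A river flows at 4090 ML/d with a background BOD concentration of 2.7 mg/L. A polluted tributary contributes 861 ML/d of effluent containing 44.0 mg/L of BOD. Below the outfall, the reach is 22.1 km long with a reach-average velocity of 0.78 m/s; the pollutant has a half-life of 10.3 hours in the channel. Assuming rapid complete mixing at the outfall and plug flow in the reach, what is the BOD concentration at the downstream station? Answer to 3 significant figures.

5.82 mg/L

Flow-weighted average: C = (4090·2.700 + 861.0·44.00) / 4951 = 48930/4951 = 9.882 mg/L.
Travel time t = 22.1·1000 / 0.78 = 28330 s = 7.870 h.
Half-life 10.3 h → k = ln 2 / 10.3 = 0.06730 h⁻¹ = 1.615 d⁻¹.
After decay, C = 9.882 × e^(−kt) = 9.882 × 0.5888 = 5.819 mg/L.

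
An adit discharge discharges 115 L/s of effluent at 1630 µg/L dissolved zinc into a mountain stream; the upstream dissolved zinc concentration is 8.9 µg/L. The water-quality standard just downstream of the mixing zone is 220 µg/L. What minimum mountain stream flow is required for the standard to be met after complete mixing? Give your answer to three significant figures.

768 L/s

Set C_mix = 220: (Q·8.900 + 115.0·1630) / (Q + 115.0) = 220
→ Q = 115.0·(1630 − 220)/(220 − 8.900) = 768.1 L/s.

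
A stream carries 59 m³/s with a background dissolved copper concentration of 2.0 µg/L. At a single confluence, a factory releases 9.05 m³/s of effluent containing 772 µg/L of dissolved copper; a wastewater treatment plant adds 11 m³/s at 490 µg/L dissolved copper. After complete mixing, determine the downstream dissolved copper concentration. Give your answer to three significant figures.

158 µg/L

After mixing, C = (59.00·2.000 + 9.050·772.0 + 11.00·490.0) / 79.05 = 12490/79.05 = 158.1 µg/L.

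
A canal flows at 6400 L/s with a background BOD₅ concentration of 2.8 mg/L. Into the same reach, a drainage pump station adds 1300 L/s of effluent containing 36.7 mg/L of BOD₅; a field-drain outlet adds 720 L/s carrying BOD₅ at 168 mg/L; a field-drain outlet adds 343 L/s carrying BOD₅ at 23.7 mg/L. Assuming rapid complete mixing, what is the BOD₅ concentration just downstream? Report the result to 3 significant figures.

Flow-weighted average: C = (6400·2.800 + 1300·36.70 + 720.0·168.0 + 343.0·23.70) / 8763 = 194700/8763 = 22.22 mg/L.

22.2 mg/L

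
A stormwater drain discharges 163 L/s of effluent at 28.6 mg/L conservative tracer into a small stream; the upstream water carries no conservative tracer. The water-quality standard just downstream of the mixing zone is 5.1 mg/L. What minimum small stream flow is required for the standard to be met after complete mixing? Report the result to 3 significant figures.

Set C_mix = 5.1: (Q·0 + 163.0·28.60) / (Q + 163.0) = 5.1
→ Q = 163.0·(28.60 − 5.1)/(5.1 − 0) = 751.1 L/s.

751 L/s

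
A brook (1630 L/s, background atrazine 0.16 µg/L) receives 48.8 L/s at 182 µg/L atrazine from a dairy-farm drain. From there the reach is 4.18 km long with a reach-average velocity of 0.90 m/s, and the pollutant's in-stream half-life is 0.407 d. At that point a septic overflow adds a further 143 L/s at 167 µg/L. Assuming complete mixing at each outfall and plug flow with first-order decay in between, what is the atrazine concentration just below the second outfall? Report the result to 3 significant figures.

Conservation of mass: C = (1630·0.1600 + 48.80·182.0) / 1679 = 9142/1679 = 5.446 µg/L; combined flow 1679 L/s.
Travel time t = 4.18·1000 / 0.90 = 4644 s = 1.290 h.
Half-life 0.407 d → k = ln 2 / 0.407 = 1.703 d⁻¹.
First-order decay: C = 5.446·exp(−k·t) = 5.446·0.9125 = 4.969 µg/L.
Second outfall: C = (1679·4.969 + 143.0·167.0)/1822 = 17.69 µg/L.

17.7 µg/L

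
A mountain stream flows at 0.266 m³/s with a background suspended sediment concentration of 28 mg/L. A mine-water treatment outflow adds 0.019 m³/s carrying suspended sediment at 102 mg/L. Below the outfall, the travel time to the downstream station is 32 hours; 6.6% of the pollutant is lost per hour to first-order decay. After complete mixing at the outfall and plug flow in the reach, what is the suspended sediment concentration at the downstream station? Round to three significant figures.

Mixed concentration C = ΣQC/ΣQ = (0.2660·28.00 + 0.01900·102.0) / 0.2850 = 9.386/0.2850 = 32.93 mg/L.
6.6%/h lost → k = −ln(1 − 0.066) = 0.06828 h⁻¹.
Decay over the reach: 32.93·exp(−kt) = 32.93·0.1125 = 3.705 mg/L.

3.70 mg/L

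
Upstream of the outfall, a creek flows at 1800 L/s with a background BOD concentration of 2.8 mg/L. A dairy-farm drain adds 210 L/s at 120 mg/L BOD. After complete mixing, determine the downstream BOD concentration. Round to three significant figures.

15.0 mg/L

Mass balance: C = (1800·2.800 + 210.0·120.0) / 2010 = 30240/2010 = 15.04 mg/L.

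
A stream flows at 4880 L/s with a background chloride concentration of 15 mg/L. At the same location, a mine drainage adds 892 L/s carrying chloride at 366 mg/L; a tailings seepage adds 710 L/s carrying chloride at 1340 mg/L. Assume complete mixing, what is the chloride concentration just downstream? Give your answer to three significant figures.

Conservation of mass: C = (4880·15.00 + 892.0·366.0 + 710.0·1340) / 6482 = 1351000/6482 = 208.4 mg/L.

208 mg/L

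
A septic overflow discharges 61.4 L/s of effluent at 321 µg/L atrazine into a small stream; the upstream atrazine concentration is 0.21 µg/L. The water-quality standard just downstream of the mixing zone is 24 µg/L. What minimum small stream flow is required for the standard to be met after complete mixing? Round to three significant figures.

Set C_mix = 24: (Q·0.2100 + 61.40·321.0) / (Q + 61.40) = 24
→ Q = 61.40·(321.0 − 24)/(24 − 0.2100) = 766.5 L/s.

767 L/s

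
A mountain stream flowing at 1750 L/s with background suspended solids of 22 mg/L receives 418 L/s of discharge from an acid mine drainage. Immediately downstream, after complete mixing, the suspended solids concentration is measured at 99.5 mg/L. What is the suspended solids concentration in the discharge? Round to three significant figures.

Mass balance: 1750·22.00 + 418.0·Cₑ = 2168·99.50
→ Cₑ = (2168·99.50 − 1750·22.00) / 418.0 = 424.0 mg/L.

424 mg/L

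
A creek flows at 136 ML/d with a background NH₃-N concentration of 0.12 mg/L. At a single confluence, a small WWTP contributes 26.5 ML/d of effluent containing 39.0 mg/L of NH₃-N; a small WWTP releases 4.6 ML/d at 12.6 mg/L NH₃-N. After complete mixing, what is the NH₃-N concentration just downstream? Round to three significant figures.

6.63 mg/L

Flow-weighted average: C = (136.0·0.1200 + 26.50·39.00 + 4.600·12.60) / 167.1 = 1108/167.1 = 6.629 mg/L.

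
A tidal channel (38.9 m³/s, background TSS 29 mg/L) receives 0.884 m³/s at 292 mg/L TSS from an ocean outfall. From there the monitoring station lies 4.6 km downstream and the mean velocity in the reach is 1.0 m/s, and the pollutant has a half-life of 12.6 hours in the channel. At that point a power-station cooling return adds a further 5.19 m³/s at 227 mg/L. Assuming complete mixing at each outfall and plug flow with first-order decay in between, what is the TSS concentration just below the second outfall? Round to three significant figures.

Mixed concentration C = ΣQC/ΣQ = (38.90·29.00 + 0.8840·292.0) / 39.78 = 1386/39.78 = 34.84 mg/L; combined flow 39.78 m³/s.
Travel time t = 4.6·1000 / 1.0 = 4600 s = 1.278 h.
Half-life 12.6 h → k = ln 2 / 12.6 = 0.05501 h⁻¹ = 1.320 d⁻¹.
Applying C = C₀e^(−kt): 34.84 × 0.9321 = 32.48 mg/L.
Second outfall: C = (39.78·32.48 + 5.190·227.0)/44.97 = 54.93 mg/L.

54.9 mg/L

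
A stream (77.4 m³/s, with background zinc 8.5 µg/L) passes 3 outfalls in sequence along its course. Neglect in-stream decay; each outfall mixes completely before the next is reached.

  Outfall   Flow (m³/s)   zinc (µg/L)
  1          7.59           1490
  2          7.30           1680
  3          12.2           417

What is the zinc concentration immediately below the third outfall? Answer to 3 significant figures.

Outfall 1: combined Q = 84.99 m³/s; C = (77.40·8.500 + 7.590·1490)/84.99 = 140.8 µg/L.
Outfall 2: combined Q = 92.29 m³/s; C = (84.99·140.8 + 7.300·1680)/92.29 = 262.6 µg/L.
Outfall 3: combined Q = 104.5 m³/s; C = (92.29·262.6 + 12.20·417.0)/104.5 = 280.6 µg/L.

281 µg/L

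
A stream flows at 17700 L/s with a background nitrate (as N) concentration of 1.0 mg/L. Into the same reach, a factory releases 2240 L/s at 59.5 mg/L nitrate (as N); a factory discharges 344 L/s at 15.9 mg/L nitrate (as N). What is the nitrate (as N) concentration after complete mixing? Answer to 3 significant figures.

Conservation of mass: C = (17700·1.000 + 2240·59.50 + 344.0·15.90) / 20280 = 156400/20280 = 7.713 mg/L.

7.71 mg/L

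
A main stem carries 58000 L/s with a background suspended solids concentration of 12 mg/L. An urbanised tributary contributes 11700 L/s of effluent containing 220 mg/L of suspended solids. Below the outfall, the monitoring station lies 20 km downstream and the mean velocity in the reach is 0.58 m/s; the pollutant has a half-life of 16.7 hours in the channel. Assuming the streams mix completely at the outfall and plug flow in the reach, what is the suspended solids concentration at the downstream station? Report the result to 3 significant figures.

31.5 mg/L

Mixed concentration C = ΣQC/ΣQ = (58000·12.00 + 11700·220.0) / 69700 = 3270000/69700 = 46.92 mg/L.
Travel time t = 20·1000 / 0.58 = 34480 s = 9.579 h.
Half-life 16.7 h → k = ln 2 / 16.7 = 0.04151 h⁻¹ = 0.9961 d⁻¹.
After decay, C = 46.92 × e^(−kt) = 46.92 × 0.6720 = 31.52 mg/L.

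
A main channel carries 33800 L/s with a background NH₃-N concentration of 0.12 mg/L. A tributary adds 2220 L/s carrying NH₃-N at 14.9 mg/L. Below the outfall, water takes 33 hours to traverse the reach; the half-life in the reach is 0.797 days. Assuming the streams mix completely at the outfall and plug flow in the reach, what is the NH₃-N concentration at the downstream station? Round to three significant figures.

Flow-weighted average: C = (33800·0.1200 + 2220·14.90) / 36020 = 37130/36020 = 1.031 mg/L.
Half-life 0.797 d → k = ln 2 / 0.797 = 0.8697 d⁻¹.
First-order decay: C = 1.031·exp(−k·t) = 1.031·0.3025 = 0.3118 mg/L.

0.312 mg/L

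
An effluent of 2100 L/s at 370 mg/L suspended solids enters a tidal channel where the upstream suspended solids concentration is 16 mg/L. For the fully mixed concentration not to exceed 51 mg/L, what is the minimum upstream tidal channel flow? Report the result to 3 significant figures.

19100 L/s

Set C_mix = 51: (Q·16.00 + 2100·370.0) / (Q + 2100) = 51
→ Q = 2100·(370.0 − 51)/(51 − 16.00) = 19140 L/s.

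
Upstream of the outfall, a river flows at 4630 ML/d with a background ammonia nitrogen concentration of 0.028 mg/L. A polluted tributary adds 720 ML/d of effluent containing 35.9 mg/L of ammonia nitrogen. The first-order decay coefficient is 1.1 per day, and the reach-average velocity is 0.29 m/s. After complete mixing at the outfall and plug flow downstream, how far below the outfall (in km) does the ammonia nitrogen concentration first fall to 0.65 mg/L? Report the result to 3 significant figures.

Conservation of mass: C = (4630·0.02800 + 720.0·35.90) / 5350 = 25980/5350 = 4.856 mg/L.
Set 4.856·exp(−k·t) = 0.65 → t = ln(4.856/0.65)/k = 157900 s = 43.87 h.
Distance = v·t = 0.29·157900 = 45810 m = 45.81 km.

45.8 km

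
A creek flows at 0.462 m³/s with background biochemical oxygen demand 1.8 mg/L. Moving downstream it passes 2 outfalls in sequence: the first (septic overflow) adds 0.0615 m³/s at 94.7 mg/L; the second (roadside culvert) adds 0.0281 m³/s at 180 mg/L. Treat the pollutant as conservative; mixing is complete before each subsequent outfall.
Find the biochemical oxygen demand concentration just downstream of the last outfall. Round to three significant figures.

21.2 mg/L

Outfall 1: combined Q = 0.5235 m³/s; C = (0.4620·1.800 + 0.06150·94.70)/0.5235 = 12.71 mg/L.
Outfall 2: combined Q = 0.5516 m³/s; C = (0.5235·12.71 + 0.02810·180.0)/0.5516 = 21.24 mg/L.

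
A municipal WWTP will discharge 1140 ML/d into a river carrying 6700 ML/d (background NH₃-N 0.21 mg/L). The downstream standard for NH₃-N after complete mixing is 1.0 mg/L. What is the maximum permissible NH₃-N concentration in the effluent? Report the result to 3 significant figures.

At the limit, (Qr·Cr + Qe·Cₑ)/(Qr + Qe) = 1.0:
Cₑ = (7840·1.0 − 6700·0.2100) / 1140 = 5.643 mg/L.

5.64 mg/L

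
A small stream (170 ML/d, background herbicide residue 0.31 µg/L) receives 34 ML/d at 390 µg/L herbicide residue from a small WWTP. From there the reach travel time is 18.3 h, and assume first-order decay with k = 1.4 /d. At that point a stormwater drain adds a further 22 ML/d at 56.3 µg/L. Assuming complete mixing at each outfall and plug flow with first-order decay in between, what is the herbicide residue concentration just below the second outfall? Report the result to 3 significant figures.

Mixed concentration C = ΣQC/ΣQ = (170.0·0.3100 + 34.00·390.0) / 204.0 = 13310/204.0 = 65.26 µg/L; combined flow 204.0 ML/d.
Applying C = C₀e^(−kt): 65.26 × 0.3439 = 22.44 µg/L.
At the second outfall, C = (204.0·22.44 + 22.00·56.30) / (204.0 + 22.00) = 25.74 µg/L.

25.7 µg/L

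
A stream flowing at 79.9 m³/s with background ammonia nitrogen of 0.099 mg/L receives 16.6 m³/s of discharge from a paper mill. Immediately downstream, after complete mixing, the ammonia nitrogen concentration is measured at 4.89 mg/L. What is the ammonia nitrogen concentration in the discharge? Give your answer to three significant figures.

Mass balance: 79.90·0.09900 + 16.60·Cₑ = 96.50·4.890
→ Cₑ = (96.50·4.890 − 79.90·0.09900) / 16.60 = 27.95 mg/L.

28.0 mg/L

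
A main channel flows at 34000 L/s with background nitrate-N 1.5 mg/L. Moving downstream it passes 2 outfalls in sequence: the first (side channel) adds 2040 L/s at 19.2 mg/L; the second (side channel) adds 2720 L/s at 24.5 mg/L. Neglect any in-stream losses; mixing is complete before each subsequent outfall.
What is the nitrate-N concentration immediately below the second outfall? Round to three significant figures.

Outfall 1: combined Q = 36040 L/s; C = (34000·1.500 + 2040·19.20)/36040 = 2.502 mg/L.
Outfall 2: combined Q = 38760 L/s; C = (36040·2.502 + 2720·24.50)/38760 = 4.046 mg/L.

4.05 mg/L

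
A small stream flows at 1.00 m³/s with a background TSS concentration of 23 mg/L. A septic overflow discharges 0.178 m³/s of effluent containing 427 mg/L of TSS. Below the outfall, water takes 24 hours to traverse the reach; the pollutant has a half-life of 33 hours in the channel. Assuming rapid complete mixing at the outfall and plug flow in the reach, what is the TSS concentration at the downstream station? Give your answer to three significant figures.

Mass balance: C = (1.000·23.00 + 0.1780·427.0) / 1.178 = 99.01/1.178 = 84.05 mg/L.
Half-life 33 h → k = ln 2 / 33 = 0.02100 h⁻¹ = 0.5041 d⁻¹.
First-order decay: C = 84.05·exp(−k·t) = 84.05·0.6040 = 50.77 mg/L.

50.8 mg/L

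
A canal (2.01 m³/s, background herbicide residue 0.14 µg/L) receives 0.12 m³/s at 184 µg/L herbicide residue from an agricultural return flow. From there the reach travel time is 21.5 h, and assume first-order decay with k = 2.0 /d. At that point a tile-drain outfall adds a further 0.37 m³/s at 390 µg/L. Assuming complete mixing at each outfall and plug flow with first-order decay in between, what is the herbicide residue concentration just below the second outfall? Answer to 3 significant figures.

59.2 µg/L

After mixing, C = (2.010·0.1400 + 0.1200·184.0) / 2.130 = 22.36/2.130 = 10.50 µg/L; combined flow 2.130 m³/s.
After decay, C = 10.50 × e^(−kt) = 10.50 × 0.1667 = 1.750 µg/L.
At the second outfall, C = (2.130·1.750 + 0.3700·390.0) / (2.130 + 0.3700) = 59.21 µg/L.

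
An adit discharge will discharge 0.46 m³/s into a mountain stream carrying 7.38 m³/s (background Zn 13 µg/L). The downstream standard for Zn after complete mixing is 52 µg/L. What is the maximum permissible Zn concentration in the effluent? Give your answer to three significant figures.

At the limit, (Qr·Cr + Qe·Cₑ)/(Qr + Qe) = 52:
Cₑ = (7.840·52 − 7.380·13.00) / 0.4600 = 677.7 µg/L.

678 µg/L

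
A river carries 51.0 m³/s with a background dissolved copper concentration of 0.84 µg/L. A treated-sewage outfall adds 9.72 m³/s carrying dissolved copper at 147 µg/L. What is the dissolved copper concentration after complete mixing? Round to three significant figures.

24.2 µg/L

Mass balance: C = (51.00·0.8400 + 9.720·147.0) / 60.72 = 1472/60.72 = 24.24 µg/L.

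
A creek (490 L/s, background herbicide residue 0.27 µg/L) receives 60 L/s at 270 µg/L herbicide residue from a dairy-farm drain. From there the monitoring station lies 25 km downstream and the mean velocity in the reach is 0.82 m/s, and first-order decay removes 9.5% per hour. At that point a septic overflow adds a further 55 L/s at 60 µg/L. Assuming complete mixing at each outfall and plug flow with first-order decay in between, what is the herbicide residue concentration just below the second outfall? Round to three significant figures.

Mass balance: C = (490.0·0.2700 + 60.00·270.0) / 550.0 = 16330/550.0 = 29.70 µg/L; combined flow 550.0 L/s.
Travel time t = 25·1000 / 0.82 = 30490 s = 8.469 h.
9.5%/h lost → k = −ln(1 − 0.095) = 0.09982 h⁻¹.
Decay over the reach: 29.70·exp(−kt) = 29.70·0.4294 = 12.75 µg/L.
At the second outfall, C = (550.0·12.75 + 55.00·60.00) / (550.0 + 55.00) = 17.05 µg/L.

17.0 µg/L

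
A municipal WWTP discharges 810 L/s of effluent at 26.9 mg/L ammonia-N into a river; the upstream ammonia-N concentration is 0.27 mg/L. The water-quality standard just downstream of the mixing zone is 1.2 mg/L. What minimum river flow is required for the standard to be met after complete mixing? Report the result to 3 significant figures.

22400 L/s

Set C_mix = 1.2: (Q·0.2700 + 810.0·26.90) / (Q + 810.0) = 1.2
→ Q = 810.0·(26.90 − 1.2)/(1.2 − 0.2700) = 22380 L/s.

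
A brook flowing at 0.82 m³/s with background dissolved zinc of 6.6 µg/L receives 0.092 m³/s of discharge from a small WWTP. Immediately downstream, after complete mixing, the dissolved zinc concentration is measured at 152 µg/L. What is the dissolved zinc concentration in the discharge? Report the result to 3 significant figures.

Mass balance: 0.8200·6.600 + 0.09200·Cₑ = 0.9120·152.0
→ Cₑ = (0.9120·152.0 − 0.8200·6.600) / 0.09200 = 1448 µg/L.

1450 µg/L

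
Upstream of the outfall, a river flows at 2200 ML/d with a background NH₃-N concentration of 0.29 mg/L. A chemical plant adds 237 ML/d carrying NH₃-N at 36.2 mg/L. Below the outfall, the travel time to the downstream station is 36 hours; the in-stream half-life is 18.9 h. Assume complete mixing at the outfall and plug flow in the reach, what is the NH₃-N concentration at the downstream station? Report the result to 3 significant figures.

1.01 mg/L

Mass balance: C = (2200·0.2900 + 237.0·36.20) / 2437 = 9217/2437 = 3.782 mg/L.
Half-life 18.9 h → k = ln 2 / 18.9 = 0.03667 h⁻¹ = 0.8802 d⁻¹.
First-order decay: C = 3.782·exp(−k·t) = 3.782·0.2671 = 1.010 mg/L.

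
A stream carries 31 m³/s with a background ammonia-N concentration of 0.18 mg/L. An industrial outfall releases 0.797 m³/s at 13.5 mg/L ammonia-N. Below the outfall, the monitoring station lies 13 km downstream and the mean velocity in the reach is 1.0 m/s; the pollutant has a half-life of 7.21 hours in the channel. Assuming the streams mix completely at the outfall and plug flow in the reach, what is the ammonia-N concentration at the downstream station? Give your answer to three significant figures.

After mixing, C = (31.00·0.1800 + 0.7970·13.50) / 31.80 = 16.34/31.80 = 0.5139 mg/L.
Travel time t = 13·1000 / 1.0 = 13000 s = 3.611 h.
Half-life 7.21 h → k = ln 2 / 7.21 = 0.09614 h⁻¹ = 2.307 d⁻¹.
First-order decay: C = 0.5139·exp(−k·t) = 0.5139·0.7067 = 0.3631 mg/L.

0.363 mg/L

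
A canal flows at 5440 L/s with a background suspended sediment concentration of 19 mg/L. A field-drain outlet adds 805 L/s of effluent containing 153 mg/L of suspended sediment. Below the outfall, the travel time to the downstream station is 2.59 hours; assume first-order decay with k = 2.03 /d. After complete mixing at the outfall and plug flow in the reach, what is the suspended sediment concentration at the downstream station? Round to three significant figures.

Mixed concentration C = ΣQC/ΣQ = (5440·19.00 + 805.0·153.0) / 6245 = 226500/6245 = 36.27 mg/L.
After decay, C = 36.27 × e^(−kt) = 36.27 × 0.8033 = 29.14 mg/L.

29.1 mg/L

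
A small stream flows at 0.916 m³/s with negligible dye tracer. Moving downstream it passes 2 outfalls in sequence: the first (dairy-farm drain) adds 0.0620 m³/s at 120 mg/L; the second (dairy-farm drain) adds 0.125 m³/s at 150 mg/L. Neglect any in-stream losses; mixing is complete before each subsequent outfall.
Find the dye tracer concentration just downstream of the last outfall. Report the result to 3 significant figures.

After outfall 1: Q = 0.9160 + 0.06200 = 0.9780 m³/s; C = (0.9160·0 + 0.06200·120.0)/0.9780 = 7.607 mg/L.
After outfall 2: Q = 0.9780 + 0.1250 = 1.103 m³/s; C = (0.9780·7.607 + 0.1250·150.0)/1.103 = 23.74 mg/L.

23.7 mg/L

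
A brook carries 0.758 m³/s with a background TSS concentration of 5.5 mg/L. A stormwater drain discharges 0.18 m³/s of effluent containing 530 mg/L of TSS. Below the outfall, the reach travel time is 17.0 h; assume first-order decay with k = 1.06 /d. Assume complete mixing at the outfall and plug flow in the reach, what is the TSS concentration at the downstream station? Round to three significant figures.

50.1 mg/L

After mixing, C = (0.7580·5.500 + 0.1800·530.0) / 0.9380 = 99.57/0.9380 = 106.2 mg/L.
Decay over the reach: 106.2·exp(−kt) = 106.2·0.4720 = 50.10 mg/L.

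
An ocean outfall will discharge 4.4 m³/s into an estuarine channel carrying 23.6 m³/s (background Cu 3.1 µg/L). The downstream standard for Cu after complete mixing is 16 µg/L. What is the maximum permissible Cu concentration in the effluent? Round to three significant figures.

85.2 µg/L

At the limit, (Qr·Cr + Qe·Cₑ)/(Qr + Qe) = 16:
Cₑ = (28.00·16 − 23.60·3.100) / 4.400 = 85.19 µg/L.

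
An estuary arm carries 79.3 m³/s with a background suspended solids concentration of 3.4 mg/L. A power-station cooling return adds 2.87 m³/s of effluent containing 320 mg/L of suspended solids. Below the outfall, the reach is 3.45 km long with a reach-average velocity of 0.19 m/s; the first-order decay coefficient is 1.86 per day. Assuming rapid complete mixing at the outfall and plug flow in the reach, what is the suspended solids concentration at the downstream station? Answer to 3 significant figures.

Mixed concentration C = ΣQC/ΣQ = (79.30·3.400 + 2.870·320.0) / 82.17 = 1188/82.17 = 14.46 mg/L.
Travel time t = 3.45·1000 / 0.19 = 18160 s = 5.044 h.
First-order decay: C = 14.46·exp(−k·t) = 14.46·0.6764 = 9.780 mg/L.

9.78 mg/L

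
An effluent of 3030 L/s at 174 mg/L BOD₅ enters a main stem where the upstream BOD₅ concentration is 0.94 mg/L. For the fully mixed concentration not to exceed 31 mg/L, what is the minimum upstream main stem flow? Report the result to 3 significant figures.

14400 L/s

Set C_mix = 31: (Q·0.9400 + 3030·174.0) / (Q + 3030) = 31
→ Q = 3030·(174.0 − 31)/(31 − 0.9400) = 14410 L/s.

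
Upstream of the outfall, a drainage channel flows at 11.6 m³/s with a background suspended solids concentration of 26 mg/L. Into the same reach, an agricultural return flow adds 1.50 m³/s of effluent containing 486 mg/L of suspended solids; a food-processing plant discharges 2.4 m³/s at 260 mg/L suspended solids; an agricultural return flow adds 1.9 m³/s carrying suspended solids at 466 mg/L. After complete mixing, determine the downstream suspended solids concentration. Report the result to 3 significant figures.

146 mg/L

Mass balance: C = (11.60·26.00 + 1.500·486.0 + 2.400·260.0 + 1.900·466.0) / 17.40 = 2540/17.40 = 146.0 mg/L.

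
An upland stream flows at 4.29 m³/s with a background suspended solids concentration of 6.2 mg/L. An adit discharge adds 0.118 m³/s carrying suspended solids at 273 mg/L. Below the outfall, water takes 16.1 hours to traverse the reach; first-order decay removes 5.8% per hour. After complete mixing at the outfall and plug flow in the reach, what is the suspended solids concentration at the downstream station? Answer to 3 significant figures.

Conservation of mass: C = (4.290·6.200 + 0.1180·273.0) / 4.408 = 58.81/4.408 = 13.34 mg/L.
5.8%/h lost → k = −ln(1 − 0.058) = 0.05975 h⁻¹.
After decay, C = 13.34 × e^(−kt) = 13.34 × 0.3821 = 5.099 mg/L.

5.10 mg/L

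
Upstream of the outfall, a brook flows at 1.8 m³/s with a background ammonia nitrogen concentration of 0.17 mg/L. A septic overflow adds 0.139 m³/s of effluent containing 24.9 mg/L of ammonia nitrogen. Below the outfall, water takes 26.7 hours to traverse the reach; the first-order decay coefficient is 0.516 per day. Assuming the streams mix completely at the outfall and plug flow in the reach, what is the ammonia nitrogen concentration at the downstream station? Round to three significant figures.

Conservation of mass: C = (1.800·0.1700 + 0.1390·24.90) / 1.939 = 3.767/1.939 = 1.943 mg/L.
First-order decay: C = 1.943·exp(−k·t) = 1.943·0.5632 = 1.094 mg/L.

1.09 mg/L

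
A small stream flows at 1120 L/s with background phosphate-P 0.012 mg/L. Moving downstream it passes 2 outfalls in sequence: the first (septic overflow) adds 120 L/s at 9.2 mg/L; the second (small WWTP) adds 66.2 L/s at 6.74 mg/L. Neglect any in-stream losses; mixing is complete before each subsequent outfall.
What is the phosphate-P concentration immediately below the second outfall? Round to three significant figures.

1.20 mg/L

After outfall 1: Q = 1120 + 120.0 = 1240 L/s; C = (1120·0.01200 + 120.0·9.200)/1240 = 0.9012 mg/L.
After outfall 2: Q = 1240 + 66.20 = 1306 L/s; C = (1240·0.9012 + 66.20·6.740)/1306 = 1.197 mg/L.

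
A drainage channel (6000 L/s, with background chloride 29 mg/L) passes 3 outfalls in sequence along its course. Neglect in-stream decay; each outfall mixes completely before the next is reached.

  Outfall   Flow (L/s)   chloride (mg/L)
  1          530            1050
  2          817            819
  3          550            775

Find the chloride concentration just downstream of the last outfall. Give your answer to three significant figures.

Outfall 1: combined Q = 6530 L/s; C = (6000·29.00 + 530.0·1050)/6530 = 111.9 mg/L.
Outfall 2: combined Q = 7347 L/s; C = (6530·111.9 + 817.0·819.0)/7347 = 190.5 mg/L.
Outfall 3: combined Q = 7897 L/s; C = (7347·190.5 + 550.0·775.0)/7897 = 231.2 mg/L.

231 mg/L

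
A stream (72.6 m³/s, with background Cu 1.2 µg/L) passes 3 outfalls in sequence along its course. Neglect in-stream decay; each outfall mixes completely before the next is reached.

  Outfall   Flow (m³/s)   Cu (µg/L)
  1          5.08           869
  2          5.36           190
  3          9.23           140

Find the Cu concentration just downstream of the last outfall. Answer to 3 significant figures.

73.8 µg/L

Outfall 1: combined Q = 77.68 m³/s; C = (72.60·1.200 + 5.080·869.0)/77.68 = 57.95 µg/L.
Outfall 2: combined Q = 83.04 m³/s; C = (77.68·57.95 + 5.360·190.0)/83.04 = 66.47 µg/L.
Outfall 3: combined Q = 92.27 m³/s; C = (83.04·66.47 + 9.230·140.0)/92.27 = 73.83 µg/L.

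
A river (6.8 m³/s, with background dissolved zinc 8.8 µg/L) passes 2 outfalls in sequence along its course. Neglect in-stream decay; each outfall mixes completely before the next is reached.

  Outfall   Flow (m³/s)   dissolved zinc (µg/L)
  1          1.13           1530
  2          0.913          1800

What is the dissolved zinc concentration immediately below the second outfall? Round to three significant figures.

388 µg/L

Below outfall 1: Q → 7.930 m³/s, C = (6.800·8.800 + 1.130·1530)/7.930 = 225.6 µg/L.
Below outfall 2: Q → 8.843 m³/s, C = (7.930·225.6 + 0.9130·1800)/8.843 = 388.1 µg/L.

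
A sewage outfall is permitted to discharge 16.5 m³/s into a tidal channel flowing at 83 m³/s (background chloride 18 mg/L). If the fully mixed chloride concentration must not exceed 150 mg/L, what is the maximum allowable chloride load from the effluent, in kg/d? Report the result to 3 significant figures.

Mass balance at the limit: 83.00·18.00 + 16.50·Cₑ = 99.50·150 → Cₑ = 814.0 mg/L.
Load = 16.50 m³/s × 814.0 g/m³ × 86 400 s/d = 1160000 kg/d.

1160000 kg/d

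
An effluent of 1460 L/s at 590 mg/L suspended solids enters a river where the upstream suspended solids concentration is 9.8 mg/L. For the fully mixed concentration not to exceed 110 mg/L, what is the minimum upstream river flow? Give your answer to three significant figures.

6990 L/s

Set C_mix = 110: (Q·9.800 + 1460·590.0) / (Q + 1460) = 110
→ Q = 1460·(590.0 − 110)/(110 − 9.800) = 6994 L/s.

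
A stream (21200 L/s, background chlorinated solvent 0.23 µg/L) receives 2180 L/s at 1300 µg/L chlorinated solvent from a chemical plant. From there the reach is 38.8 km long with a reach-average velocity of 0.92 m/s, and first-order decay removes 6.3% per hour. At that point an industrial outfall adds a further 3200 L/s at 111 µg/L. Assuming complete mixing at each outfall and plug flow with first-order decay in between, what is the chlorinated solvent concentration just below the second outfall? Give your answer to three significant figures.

Mass balance: C = (21200·0.2300 + 2180·1300) / 23380 = 2839000/23380 = 121.4 µg/L; combined flow 23380 L/s.
Travel time t = 38.8·1000 / 0.92 = 42170 s = 11.71 h.
6.3%/h lost → k = −ln(1 − 0.063) = 0.06507 h⁻¹.
Decay over the reach: 121.4·exp(−kt) = 121.4·0.4666 = 56.65 µg/L.
At the second outfall, C = (23380·56.65 + 3200·111.0) / (23380 + 3200) = 63.20 µg/L.

63.2 µg/L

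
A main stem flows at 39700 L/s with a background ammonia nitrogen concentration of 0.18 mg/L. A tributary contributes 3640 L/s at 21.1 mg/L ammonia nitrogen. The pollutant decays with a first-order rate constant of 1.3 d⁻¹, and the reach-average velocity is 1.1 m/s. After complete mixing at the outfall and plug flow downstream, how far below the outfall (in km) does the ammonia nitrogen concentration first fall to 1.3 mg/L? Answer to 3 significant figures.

Mixed concentration C = ΣQC/ΣQ = (39700·0.1800 + 3640·21.10) / 43340 = 83950/43340 = 1.937 mg/L.
Set 1.937·exp(−k·t) = 1.3 → t = ln(1.937/1.3)/k = 26500 s = 7.362 h.
Distance = v·t = 1.1·26500 = 29150 m = 29.15 km.

29.2 km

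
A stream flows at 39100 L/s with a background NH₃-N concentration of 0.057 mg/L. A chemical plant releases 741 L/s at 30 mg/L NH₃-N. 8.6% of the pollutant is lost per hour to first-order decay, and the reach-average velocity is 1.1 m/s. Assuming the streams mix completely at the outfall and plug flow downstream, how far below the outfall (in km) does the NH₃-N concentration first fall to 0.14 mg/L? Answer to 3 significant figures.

After mixing, C = (39100·0.05700 + 741.0·30.00) / 39840 = 24460/39840 = 0.6139 mg/L.
8.6%/h lost → k = −ln(1 − 0.086) = 0.08992 h⁻¹.
Set 0.6139·exp(−k·t) = 0.14 → t = ln(0.6139/0.14)/k = 59180 s = 16.44 h.
Distance = v·t = 1.1·59180 = 65100 m = 65.10 km.

65.1 km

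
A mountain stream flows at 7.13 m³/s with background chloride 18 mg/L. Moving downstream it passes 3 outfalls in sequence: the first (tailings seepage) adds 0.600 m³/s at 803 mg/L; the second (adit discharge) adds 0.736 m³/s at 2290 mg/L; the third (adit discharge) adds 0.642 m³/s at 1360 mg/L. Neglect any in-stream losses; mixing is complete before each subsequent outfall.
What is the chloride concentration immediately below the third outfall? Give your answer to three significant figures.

348 mg/L

After outfall 1: Q = 7.130 + 0.6000 = 7.730 m³/s; C = (7.130·18.00 + 0.6000·803.0)/7.730 = 78.93 mg/L.
After outfall 2: Q = 7.730 + 0.7360 = 8.466 m³/s; C = (7.730·78.93 + 0.7360·2290)/8.466 = 271.2 mg/L.
After outfall 3: Q = 8.466 + 0.6420 = 9.108 m³/s; C = (8.466·271.2 + 0.6420·1360)/9.108 = 347.9 mg/L.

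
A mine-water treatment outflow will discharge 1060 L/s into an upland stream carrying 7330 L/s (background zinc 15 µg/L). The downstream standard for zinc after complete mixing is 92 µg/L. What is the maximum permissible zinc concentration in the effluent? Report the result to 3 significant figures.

624 µg/L

At the limit, (Qr·Cr + Qe·Cₑ)/(Qr + Qe) = 92:
Cₑ = (8390·92 − 7330·15.00) / 1060 = 624.5 µg/L.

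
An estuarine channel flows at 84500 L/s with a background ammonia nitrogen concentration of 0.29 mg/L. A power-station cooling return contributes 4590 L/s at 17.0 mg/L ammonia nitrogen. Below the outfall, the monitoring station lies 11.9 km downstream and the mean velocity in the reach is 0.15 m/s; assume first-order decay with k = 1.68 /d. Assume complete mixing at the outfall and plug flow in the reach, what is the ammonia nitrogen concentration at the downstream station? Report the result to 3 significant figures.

Conservation of mass: C = (84500·0.2900 + 4590·17.00) / 89090 = 102500/89090 = 1.151 mg/L.
Travel time t = 11.9·1000 / 0.15 = 79330 s = 22.04 h.
Decay over the reach: 1.151·exp(−kt) = 1.151·0.2138 = 0.2461 mg/L.

0.246 mg/L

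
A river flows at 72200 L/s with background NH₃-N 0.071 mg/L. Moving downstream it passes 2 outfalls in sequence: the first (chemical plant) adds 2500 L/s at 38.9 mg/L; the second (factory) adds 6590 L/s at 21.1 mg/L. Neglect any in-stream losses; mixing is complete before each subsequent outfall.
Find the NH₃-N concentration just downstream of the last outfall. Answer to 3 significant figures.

After outfall 1: Q = 72200 + 2500 = 74700 L/s; C = (72200·0.07100 + 2500·38.90)/74700 = 1.370 mg/L.
After outfall 2: Q = 74700 + 6590 = 81290 L/s; C = (74700·1.370 + 6590·21.10)/81290 = 2.970 mg/L.

2.97 mg/L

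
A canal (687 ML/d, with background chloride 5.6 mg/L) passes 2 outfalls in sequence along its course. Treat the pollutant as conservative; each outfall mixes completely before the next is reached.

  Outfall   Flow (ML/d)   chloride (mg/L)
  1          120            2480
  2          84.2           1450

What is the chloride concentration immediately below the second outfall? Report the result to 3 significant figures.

Below outfall 1: Q → 807.0 ML/d, C = (687.0·5.600 + 120.0·2480)/807.0 = 373.5 mg/L.
Below outfall 2: Q → 891.2 ML/d, C = (807.0·373.5 + 84.20·1450)/891.2 = 475.2 mg/L.

475 mg/L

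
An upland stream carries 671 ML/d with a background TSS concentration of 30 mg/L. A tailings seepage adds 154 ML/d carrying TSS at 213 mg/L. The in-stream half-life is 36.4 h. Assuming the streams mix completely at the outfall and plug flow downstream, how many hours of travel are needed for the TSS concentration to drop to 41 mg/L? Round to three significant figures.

After mixing, C = (671.0·30.00 + 154.0·213.0) / 825.0 = 52930/825.0 = 64.16 mg/L.
Half-life 36.4 h → k = ln 2 / 36.4 = 0.01904 h⁻¹ = 0.4570 d⁻¹.
64.16·exp(−k·t) = 41 → t = ln(64.16/41)/k = 84660 s = 23.52 h.

23.5 h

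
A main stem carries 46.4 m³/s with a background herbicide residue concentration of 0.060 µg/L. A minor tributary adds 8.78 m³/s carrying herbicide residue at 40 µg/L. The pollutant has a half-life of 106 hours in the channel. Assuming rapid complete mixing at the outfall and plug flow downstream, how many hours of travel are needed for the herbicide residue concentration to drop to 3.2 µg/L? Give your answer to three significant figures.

106 h

Mixed concentration C = ΣQC/ΣQ = (46.40·0.06000 + 8.780·40.00) / 55.18 = 354.0/55.18 = 6.415 µg/L.
Half-life 106 h → k = ln 2 / 106 = 0.006539 h⁻¹ = 0.1569 d⁻¹.
6.415·exp(−k·t) = 3.2 → t = ln(6.415/3.2)/k = 382900 s = 106.4 h.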